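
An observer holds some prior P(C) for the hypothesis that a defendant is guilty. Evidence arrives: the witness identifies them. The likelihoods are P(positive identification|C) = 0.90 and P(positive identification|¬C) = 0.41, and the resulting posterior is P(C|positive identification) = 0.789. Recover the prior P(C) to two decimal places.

Bayes' rule in odds form gives O(C|E) = O(C)·[P(E|C)/P(E|¬C)], hence O(C) = O(C|E)/LR.
Posterior odds = 0.789/(1−0.789) = 3.7393. LR = 0.90/0.41 = 2.1951.
Prior odds = 3.7393/2.1951 = 1.7035, so P(C) = 1.7035/(1+1.7035) ≈ 0.63.

P(C) = 0.63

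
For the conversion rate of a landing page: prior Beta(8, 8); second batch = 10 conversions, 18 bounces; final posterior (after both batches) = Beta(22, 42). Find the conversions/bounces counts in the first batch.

4 conversions and 16 bounces

Because Beta–binomial updating is additive in the counts, the combined data contributed (α_post−α_prior, β_post−β_prior) successes and failures.
Total across both batches: 22−8=14 conversions, 42−8=34 bounces.
Subtract the second batch: 14−10=4 conversions and 34−18=16 bounces.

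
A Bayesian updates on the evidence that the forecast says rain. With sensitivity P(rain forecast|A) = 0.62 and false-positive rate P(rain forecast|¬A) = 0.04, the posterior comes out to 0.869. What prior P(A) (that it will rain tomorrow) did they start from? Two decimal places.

P(A) = 0.30

Bayes' rule in odds form gives O(A|E) = O(A)·[P(E|A)/P(E|¬A)], hence O(A) = O(A|E)/LR.
Posterior odds = 0.869/(1−0.869) = 6.6336. LR = 0.62/0.04 = 15.5000.
Prior odds = 6.6336/15.5000 = 0.4280, so P(A) = 0.4280/(1+0.4280) ≈ 0.30.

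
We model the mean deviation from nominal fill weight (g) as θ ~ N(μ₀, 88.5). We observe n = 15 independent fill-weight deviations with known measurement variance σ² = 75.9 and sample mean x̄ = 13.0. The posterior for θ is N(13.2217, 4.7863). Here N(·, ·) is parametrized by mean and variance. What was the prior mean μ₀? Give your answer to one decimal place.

μ₀ = 17.1

With known observation variance, the Normal–Normal posterior has precision τ_n = τ₀ + n/σ² and mean μ_n = (τ₀μ₀ + (n/σ²)x̄)/τ_n.
Here τ₀ = 1/88.5 = 0.011299 and τ_data = 15/75.9 = 0.197628, so τ_n = 0.208927.
Rearranging for μ₀: μ₀ = (μ_n·τ_n − τ_data·x̄)/τ₀ = (13.2217·0.208927 − 0.197628·13.0) / 0.011299 = 0.193206/0.011299 ≈ 17.1.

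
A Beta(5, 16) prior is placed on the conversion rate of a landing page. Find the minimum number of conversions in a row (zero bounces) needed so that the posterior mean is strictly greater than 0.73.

k = 39

After k conversions and 0 bounces the posterior is Beta(5+k, 16), with mean (5+k)/(5+16+k).
Set (5+k)/(21+k) > 0.73 and solve: k > (0.73·21 − 5)/(1 − 0.73) = 38.259.
The smallest integer exceeding 38.259 is 39.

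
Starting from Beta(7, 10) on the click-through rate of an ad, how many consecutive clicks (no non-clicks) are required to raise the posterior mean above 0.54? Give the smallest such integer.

After k clicks and 0 non-clicks the posterior is Beta(7+k, 10), with mean (7+k)/(7+10+k).
Set (7+k)/(17+k) > 0.54 and solve: k > (0.54·17 − 7)/(1 − 0.54) = 4.739.
The smallest integer exceeding 4.739 is 5.

k = 5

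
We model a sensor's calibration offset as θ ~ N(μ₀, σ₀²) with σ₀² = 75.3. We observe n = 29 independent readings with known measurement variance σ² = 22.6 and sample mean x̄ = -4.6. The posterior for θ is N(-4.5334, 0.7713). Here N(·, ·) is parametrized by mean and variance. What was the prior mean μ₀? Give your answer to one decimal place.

With known observation variance, the Normal–Normal posterior has precision τ_n = τ₀ + n/σ² and mean μ_n = (τ₀μ₀ + (n/σ²)x̄)/τ_n.
Here τ₀ = 1/75.3 = 0.013280 and τ_data = 29/22.6 = 1.283186, so τ_n = 1.296466.
Rearranging for μ₀: μ₀ = (μ_n·τ_n − τ_data·x̄)/τ₀ = (-4.5334·1.296466 − 1.283186·-4.6) / 0.013280 = 0.025257/0.013280 ≈ 1.9.

μ₀ = 1.9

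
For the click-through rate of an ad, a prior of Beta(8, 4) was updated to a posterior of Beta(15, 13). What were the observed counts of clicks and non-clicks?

A Beta(α, β) prior with s successes and f failures in binomial data gives a Beta(α+s, β+f) posterior.
So s = 15 − 8 = 7 and f = 13 − 4 = 9.

7 clicks and 9 non-clicks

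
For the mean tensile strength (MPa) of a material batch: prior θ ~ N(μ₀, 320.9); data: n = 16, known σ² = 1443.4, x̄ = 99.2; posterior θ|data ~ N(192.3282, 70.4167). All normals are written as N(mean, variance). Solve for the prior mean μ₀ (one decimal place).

The posterior mean is a precision-weighted average: μ_n = (τ₀μ₀ + τ_data·x̄)/(τ₀+τ_data), with τ₀=1/σ₀² and τ_data=n/σ².
Here τ₀ = 1/320.9 = 0.003116 and τ_data = 16/1443.4 = 0.011085, so τ_n = 0.014201.
Rearranging for μ₀: μ₀ = (μ_n·τ_n − τ_data·x̄)/τ₀ = (192.3282·0.014201 − 0.011085·99.2) / 0.003116 = 1.631621/0.003116 ≈ 523.6.

μ₀ = 523.6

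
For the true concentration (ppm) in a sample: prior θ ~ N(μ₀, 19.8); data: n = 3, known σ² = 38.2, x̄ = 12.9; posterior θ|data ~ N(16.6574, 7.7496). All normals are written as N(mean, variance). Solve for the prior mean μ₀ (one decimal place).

μ₀ = 22.5

With known observation variance, the Normal–Normal posterior has precision τ_n = τ₀ + n/σ² and mean μ_n = (τ₀μ₀ + (n/σ²)x̄)/τ_n.
Here τ₀ = 1/19.8 = 0.050505 and τ_data = 3/38.2 = 0.078534, so τ_n = 0.129039.
Rearranging for μ₀: μ₀ = (μ_n·τ_n − τ_data·x̄)/τ₀ = (16.6574·0.129039 − 0.078534·12.9) / 0.050505 = 1.136366/0.050505 ≈ 22.5.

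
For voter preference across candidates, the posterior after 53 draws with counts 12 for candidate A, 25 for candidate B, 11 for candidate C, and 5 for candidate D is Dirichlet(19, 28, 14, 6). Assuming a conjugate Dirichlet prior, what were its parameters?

For a Dirichlet(α) prior with multinomial counts c, the posterior is Dirichlet(α + c) componentwise.
Subtract each count from the matching posterior parameter: 19−12=7, 28−25=3, 14−11=3, 6−5=1.

Dirichlet(7, 3, 3, 1)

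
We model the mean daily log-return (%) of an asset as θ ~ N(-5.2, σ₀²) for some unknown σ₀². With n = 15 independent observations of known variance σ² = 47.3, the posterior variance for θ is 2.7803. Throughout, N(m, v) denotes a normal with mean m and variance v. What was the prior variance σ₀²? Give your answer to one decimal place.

σ₀² = 23.5

Posterior precision equals prior precision plus data precision: 1/σ_n² = 1/σ₀² + n/σ².
So 1/σ₀² = 1/2.7803 − 15/47.3 = 0.359673 − 0.317125 = 0.042548.
Hence σ₀² = 1/0.042548 ≈ 23.5.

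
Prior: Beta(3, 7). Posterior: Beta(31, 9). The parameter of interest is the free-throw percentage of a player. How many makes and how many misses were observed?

28 makes and 2 misses

A Beta(a, b) prior with s successes and f failures in binomial data gives a Beta(a+s, b+f) posterior.
Match parameters: s=31−3=28, f=9−7=2.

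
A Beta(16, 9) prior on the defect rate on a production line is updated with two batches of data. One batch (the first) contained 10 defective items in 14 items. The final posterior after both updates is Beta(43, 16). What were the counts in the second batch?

Because Beta–binomial updating is additive in the counts, the combined data contributed (α_post−α_prior, β_post−β_prior) successes and failures.
Total across both batches: 43−16=27 defective items, 16−9=7 good items.
Subtract the first batch: 27−10=17 defective items and 7−4=3 good items.

17 defective items and 3 good items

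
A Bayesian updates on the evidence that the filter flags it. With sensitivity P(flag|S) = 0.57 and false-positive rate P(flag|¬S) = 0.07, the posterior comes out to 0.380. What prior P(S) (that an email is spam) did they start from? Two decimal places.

In odds form, posterior odds = prior odds × likelihood ratio, so prior odds = posterior odds ÷ LR.
Posterior odds = 0.380/(1−0.380) = 0.6129. LR = 0.57/0.07 = 8.1429.
Prior odds = 0.6129/8.1429 = 0.0753, so P(S) = 0.0753/(1+0.0753) ≈ 0.07.

P(S) = 0.07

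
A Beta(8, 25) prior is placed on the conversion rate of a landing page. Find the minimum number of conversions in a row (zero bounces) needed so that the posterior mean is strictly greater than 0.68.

After k conversions and 0 bounces the posterior is Beta(8+k, 25), with mean (8+k)/(8+25+k).
Set (8+k)/(33+k) > 0.68 and solve: k > (0.68·33 − 8)/(1 − 0.68) = 45.125.
The smallest integer exceeding 45.125 is 46.

k = 46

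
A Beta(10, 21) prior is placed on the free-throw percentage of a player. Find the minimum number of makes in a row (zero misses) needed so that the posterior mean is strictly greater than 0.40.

After k makes and 0 misses the posterior is Beta(10+k, 21), with mean (10+k)/(10+21+k).
Set (10+k)/(31+k) > 0.40 and solve: k > (0.40·31 − 10)/(1 − 0.40) = 4.000.
The smallest integer exceeding 4.000 is 5.

k = 5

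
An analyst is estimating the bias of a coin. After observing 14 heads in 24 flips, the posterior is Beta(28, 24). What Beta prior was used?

Beta(14, 14)

Beta is conjugate to the binomial likelihood: posterior = Beta(α+s, β+f).
So α = 28 − 14 = 14 and β = 24 − 10 = 14.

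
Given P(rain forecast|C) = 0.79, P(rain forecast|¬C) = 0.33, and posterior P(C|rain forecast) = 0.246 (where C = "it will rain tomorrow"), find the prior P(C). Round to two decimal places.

P(C) = 0.12

Bayes' rule in odds form gives O(C|E) = O(C)·[P(E|C)/P(E|¬C)], hence O(C) = O(C|E)/LR.
Posterior odds = 0.246/(1−0.246) = 0.3263. LR = 0.79/0.33 = 2.3939.
Prior odds = 0.3263/2.3939 = 0.1363, so P(C) = 0.1363/(1+0.1363) ≈ 0.12.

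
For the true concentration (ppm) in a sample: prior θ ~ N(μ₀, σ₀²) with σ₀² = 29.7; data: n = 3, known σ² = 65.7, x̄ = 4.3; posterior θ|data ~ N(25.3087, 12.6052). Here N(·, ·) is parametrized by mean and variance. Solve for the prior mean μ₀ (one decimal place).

With known observation variance, the Normal–Normal posterior has precision τ_n = τ₀ + n/σ² and mean μ_n = (τ₀μ₀ + (n/σ²)x̄)/τ_n.
Here τ₀ = 1/29.7 = 0.033670 and τ_data = 3/65.7 = 0.045662, so τ_n = 0.079332.
Rearranging for μ₀: μ₀ = (μ_n·τ_n − τ_data·x̄)/τ₀ = (25.3087·0.079332 − 0.045662·4.3) / 0.033670 = 1.811443/0.033670 ≈ 53.8.

μ₀ = 53.8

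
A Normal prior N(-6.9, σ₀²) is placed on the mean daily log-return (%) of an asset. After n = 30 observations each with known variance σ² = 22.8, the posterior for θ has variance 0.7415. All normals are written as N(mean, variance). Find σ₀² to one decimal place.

For the Normal–Normal model with known σ², precisions add: τ_n = τ₀ + n/σ².
So 1/σ₀² = 1/0.7415 − 30/22.8 = 1.348618 − 1.315789 = 0.032829.
Hence σ₀² = 1/0.032829 ≈ 30.5.

σ₀² = 30.5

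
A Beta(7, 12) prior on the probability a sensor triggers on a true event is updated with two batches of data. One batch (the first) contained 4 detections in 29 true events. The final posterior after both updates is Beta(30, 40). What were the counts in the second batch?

Sequential conjugate updates are equivalent to a single update on the pooled data, so total successes = posterior α − prior α and total failures = posterior β − prior β.
Total across both batches: 30−7=23 detections, 40−12=28 misses.
Subtract the first batch: 23−4=19 detections and 28−25=3 misses.

19 detections and 3 misses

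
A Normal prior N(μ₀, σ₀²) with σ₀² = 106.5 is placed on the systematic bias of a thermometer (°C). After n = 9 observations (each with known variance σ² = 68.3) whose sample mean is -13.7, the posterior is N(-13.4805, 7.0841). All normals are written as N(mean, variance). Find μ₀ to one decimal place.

μ₀ = -10.4

The posterior mean is a precision-weighted average: μ_n = (τ₀μ₀ + τ_data·x̄)/(τ₀+τ_data), with τ₀=1/σ₀² and τ_data=n/σ².
Here τ₀ = 1/106.5 = 0.009390 and τ_data = 9/68.3 = 0.131772, so τ_n = 0.141162.
Rearranging for μ₀: μ₀ = (μ_n·τ_n − τ_data·x̄)/τ₀ = (-13.4805·0.141162 − 0.131772·-13.7) / 0.009390 = -0.097658/0.009390 ≈ -10.4.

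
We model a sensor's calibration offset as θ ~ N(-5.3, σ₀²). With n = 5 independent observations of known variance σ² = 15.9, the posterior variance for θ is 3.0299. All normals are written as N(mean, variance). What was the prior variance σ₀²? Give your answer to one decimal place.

For the Normal–Normal model with known σ², precisions add: τ_n = τ₀ + n/σ².
So 1/σ₀² = 1/3.0299 − 5/15.9 = 0.330044 − 0.314465 = 0.015579.
Hence σ₀² = 1/0.015579 ≈ 64.2.

σ₀² = 64.2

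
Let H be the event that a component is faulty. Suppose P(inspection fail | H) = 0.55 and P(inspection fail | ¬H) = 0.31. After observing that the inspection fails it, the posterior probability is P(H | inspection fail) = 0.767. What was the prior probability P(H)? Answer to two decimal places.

P(H) = 0.65

Bayes' rule in odds form gives O(H|E) = O(H)·[P(E|H)/P(E|¬H)], hence O(H) = O(H|E)/LR.
Posterior odds = 0.767/(1−0.767) = 3.2918. LR = 0.55/0.31 = 1.7742.
Prior odds = 3.2918/1.7742 = 1.8554, so P(H) = 1.8554/(1+1.8554) ≈ 0.65.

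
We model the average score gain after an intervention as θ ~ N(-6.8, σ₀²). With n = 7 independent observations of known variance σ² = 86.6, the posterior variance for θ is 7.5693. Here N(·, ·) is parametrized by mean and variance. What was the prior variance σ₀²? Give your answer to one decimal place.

σ₀² = 19.5

For the Normal–Normal model with known σ², precisions add: τ_n = τ₀ + n/σ².
So 1/σ₀² = 1/7.5693 − 7/86.6 = 0.132113 − 0.080831 = 0.051282.
Hence σ₀² = 1/0.051282 ≈ 19.5.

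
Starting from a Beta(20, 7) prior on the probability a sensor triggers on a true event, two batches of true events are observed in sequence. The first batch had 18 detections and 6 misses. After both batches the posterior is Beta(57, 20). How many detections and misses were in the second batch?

19 detections and 7 misses

Sequential conjugate updates are equivalent to a single update on the pooled data, so total successes = posterior α − prior α and total failures = posterior β − prior β.
Total across both batches: 57−20=37 detections, 20−7=13 misses.
Subtract the first batch: 37−18=19 detections and 13−6=7 misses.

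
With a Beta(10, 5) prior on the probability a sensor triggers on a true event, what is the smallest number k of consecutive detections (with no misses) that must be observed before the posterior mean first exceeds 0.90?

After k detections and 0 misses the posterior is Beta(10+k, 5), with mean (10+k)/(10+5+k).
Set (10+k)/(15+k) > 0.90 and solve: k > (0.90·15 − 10)/(1 − 0.90) = 35.000.
The smallest integer exceeding 35.000 is 36, and checking k=36: (46)/(51) = 0.9020 > 0.90.

k = 36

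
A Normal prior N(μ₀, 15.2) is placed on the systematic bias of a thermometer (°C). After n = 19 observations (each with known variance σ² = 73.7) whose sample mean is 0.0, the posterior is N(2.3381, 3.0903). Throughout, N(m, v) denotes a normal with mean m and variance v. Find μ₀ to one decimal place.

μ₀ = 11.5

With known observation variance, the Normal–Normal posterior has precision τ_n = τ₀ + n/σ² and mean μ_n = (τ₀μ₀ + (n/σ²)x̄)/τ_n.
Here τ₀ = 1/15.2 = 0.065789 and τ_data = 19/73.7 = 0.257802, so τ_n = 0.323591.
Rearranging for μ₀: μ₀ = (μ_n·τ_n − τ_data·x̄)/τ₀ = (2.3381·0.323591 − 0.257802·0.0) / 0.065789 = 0.756588/0.065789 ≈ 11.5.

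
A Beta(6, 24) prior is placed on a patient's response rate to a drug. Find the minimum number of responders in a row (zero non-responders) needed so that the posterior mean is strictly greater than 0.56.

After k responders and 0 non-responders the posterior is Beta(6+k, 24), with mean (6+k)/(6+24+k).
Set (6+k)/(30+k) > 0.56 and solve: k > (0.56·30 − 6)/(1 − 0.56) = 24.545.
The smallest integer exceeding 24.545 is 25, and checking k=25: (31)/(55) = 0.5636 > 0.56.

k = 25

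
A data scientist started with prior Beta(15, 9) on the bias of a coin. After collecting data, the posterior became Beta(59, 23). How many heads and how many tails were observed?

A Beta(α, β) prior with s successes and f failures in binomial data gives a Beta(α+s, β+f) posterior.
So s = 59 − 15 = 44 and f = 23 − 9 = 14.

44 heads and 14 tails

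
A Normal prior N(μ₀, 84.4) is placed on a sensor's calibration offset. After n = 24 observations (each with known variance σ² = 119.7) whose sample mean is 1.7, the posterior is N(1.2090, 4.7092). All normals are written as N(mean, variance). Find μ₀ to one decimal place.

The posterior mean is a precision-weighted average: μ_n = (τ₀μ₀ + τ_data·x̄)/(τ₀+τ_data), with τ₀=1/σ₀² and τ_data=n/σ².
Here τ₀ = 1/84.4 = 0.011848 and τ_data = 24/119.7 = 0.200501, so τ_n = 0.212349.
Rearranging for μ₀: μ₀ = (μ_n·τ_n − τ_data·x̄)/τ₀ = (1.2090·0.212349 − 0.200501·1.7) / 0.011848 = -0.084122/0.011848 ≈ -7.1.

μ₀ = -7.1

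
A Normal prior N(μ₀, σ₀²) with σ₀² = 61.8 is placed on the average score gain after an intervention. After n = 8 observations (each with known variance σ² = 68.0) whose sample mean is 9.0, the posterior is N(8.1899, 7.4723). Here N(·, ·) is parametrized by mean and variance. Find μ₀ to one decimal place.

With known observation variance, the Normal–Normal posterior has precision τ_n = τ₀ + n/σ² and mean μ_n = (τ₀μ₀ + (n/σ²)x̄)/τ_n.
Here τ₀ = 1/61.8 = 0.016181 and τ_data = 8/68.0 = 0.117647, so τ_n = 0.133828.
Rearranging for μ₀: μ₀ = (μ_n·τ_n − τ_data·x̄)/τ₀ = (8.1899·0.133828 − 0.117647·9.0) / 0.016181 = 0.037215/0.016181 ≈ 2.3.

μ₀ = 2.3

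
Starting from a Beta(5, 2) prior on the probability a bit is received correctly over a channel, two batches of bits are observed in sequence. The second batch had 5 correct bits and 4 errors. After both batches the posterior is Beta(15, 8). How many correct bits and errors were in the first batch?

Sequential conjugate updates are equivalent to a single update on the pooled data, so total successes = posterior α − prior α and total failures = posterior β − prior β.
Total across both batches: 15−5=10 correct bits, 8−2=6 errors.
Subtract the second batch: 10−5=5 correct bits and 6−4=2 errors.

5 correct bits and 2 errors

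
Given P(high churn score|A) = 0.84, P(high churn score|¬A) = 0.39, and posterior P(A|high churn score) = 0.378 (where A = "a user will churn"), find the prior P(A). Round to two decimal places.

Bayes' rule in odds form gives O(A|E) = O(A)·[P(E|A)/P(E|¬A)], hence O(A) = O(A|E)/LR.
Posterior odds = 0.378/(1−0.378) = 0.6077. LR = 0.84/0.39 = 2.1538.
Prior odds = 0.6077/2.1538 = 0.2822, so P(A) = 0.2822/(1+0.2822) ≈ 0.22.

P(A) = 0.22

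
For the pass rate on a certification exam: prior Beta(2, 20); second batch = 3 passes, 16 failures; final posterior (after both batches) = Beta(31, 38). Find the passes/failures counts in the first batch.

26 passes and 2 failures

Because Beta–binomial updating is additive in the counts, the combined data contributed (α_post−α_prior, β_post−β_prior) successes and failures.
Total across both batches: 31−2=29 passes, 38−20=18 failures.
Subtract the second batch: 29−3=26 passes and 18−16=2 failures.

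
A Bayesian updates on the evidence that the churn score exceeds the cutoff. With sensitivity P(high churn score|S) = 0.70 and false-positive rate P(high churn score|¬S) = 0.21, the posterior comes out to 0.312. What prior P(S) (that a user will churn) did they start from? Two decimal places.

In odds form, posterior odds = prior odds × likelihood ratio, so prior odds = posterior odds ÷ LR.
Posterior odds = 0.312/(1−0.312) = 0.4535. LR = 0.70/0.21 = 3.3333.
Prior odds = 0.4535/3.3333 = 0.1361, so P(S) = 0.1361/(1+0.1361) ≈ 0.12.

P(S) = 0.12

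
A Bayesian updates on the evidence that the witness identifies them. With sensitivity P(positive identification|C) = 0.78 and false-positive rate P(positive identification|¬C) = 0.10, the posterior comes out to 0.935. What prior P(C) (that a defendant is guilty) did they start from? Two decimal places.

P(C) = 0.65

In odds form, posterior odds = prior odds × likelihood ratio, so prior odds = posterior odds ÷ LR.
Posterior odds = 0.935/(1−0.935) = 14.3846. LR = 0.78/0.10 = 7.8000.
Prior odds = 14.3846/7.8000 = 1.8442, so P(C) = 1.8442/(1+1.8442) ≈ 0.65.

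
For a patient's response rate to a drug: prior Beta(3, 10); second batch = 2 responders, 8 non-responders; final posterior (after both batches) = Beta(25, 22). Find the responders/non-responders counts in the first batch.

Because Beta–binomial updating is additive in the counts, the combined data contributed (α_post−α_prior, β_post−β_prior) successes and failures.
Total across both batches: 25−3=22 responders, 22−10=12 non-responders.
Subtract the second batch: 22−2=20 responders and 12−8=4 non-responders.

20 responders and 4 non-responders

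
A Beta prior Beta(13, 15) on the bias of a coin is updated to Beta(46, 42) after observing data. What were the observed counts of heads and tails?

33 heads and 27 tails

A Beta(α, β) prior with s successes and f failures in binomial data gives a Beta(α+s, β+f) posterior.
Match parameters: s=46−13=33, f=42−15=27.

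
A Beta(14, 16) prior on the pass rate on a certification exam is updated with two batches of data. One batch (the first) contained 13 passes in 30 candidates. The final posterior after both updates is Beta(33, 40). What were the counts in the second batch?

Because Beta–binomial updating is additive in the counts, the combined data contributed (α_post−α_prior, β_post−β_prior) successes and failures.
Total across both batches: 33−14=19 passes, 40−16=24 failures.
Subtract the first batch: 19−13=6 passes and 24−17=7 failures.

6 passes and 7 failures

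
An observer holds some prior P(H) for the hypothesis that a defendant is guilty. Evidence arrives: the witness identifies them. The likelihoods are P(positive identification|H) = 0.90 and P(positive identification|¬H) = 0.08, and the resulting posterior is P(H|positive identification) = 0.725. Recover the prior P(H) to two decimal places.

In odds form, posterior odds = prior odds × likelihood ratio, so prior odds = posterior odds ÷ LR.
Posterior odds = 0.725/(1−0.725) = 2.6364. LR = 0.90/0.08 = 11.2500.
Prior odds = 2.6364/11.2500 = 0.2343, so P(H) = 0.2343/(1+0.2343) ≈ 0.19.

P(H) = 0.19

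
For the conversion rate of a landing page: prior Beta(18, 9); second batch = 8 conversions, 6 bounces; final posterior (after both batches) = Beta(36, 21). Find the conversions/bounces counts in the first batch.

10 conversions and 6 bounces

Because Beta–binomial updating is additive in the counts, the combined data contributed (α_post−α_prior, β_post−β_prior) successes and failures.
Total across both batches: 36−18=18 conversions, 21−9=12 bounces.
Subtract the second batch: 18−8=10 conversions and 12−6=6 bounces.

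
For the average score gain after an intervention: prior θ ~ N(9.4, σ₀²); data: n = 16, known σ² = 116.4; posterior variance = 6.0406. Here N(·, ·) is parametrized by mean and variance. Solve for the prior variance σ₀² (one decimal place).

Posterior precision equals prior precision plus data precision: 1/σ_n² = 1/σ₀² + n/σ².
So 1/σ₀² = 1/6.0406 − 16/116.4 = 0.165546 − 0.137457 = 0.028089.
Hence σ₀² = 1/0.028089 ≈ 35.6.

σ₀² = 35.6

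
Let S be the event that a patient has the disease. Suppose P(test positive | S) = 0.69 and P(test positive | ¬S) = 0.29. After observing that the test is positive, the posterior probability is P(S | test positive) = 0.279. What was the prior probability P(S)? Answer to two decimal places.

P(S) = 0.14

In odds form, posterior odds = prior odds × likelihood ratio, so prior odds = posterior odds ÷ LR.
Posterior odds = 0.279/(1−0.279) = 0.3870. LR = 0.69/0.29 = 2.3793.
Prior odds = 0.3870/2.3793 = 0.1627, so P(S) = 0.1627/(1+0.1627) ≈ 0.14.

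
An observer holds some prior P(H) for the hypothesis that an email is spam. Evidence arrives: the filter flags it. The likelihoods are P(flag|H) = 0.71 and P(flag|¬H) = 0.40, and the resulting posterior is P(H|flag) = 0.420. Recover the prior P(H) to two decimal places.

Bayes' rule in odds form gives O(H|E) = O(H)·[P(E|H)/P(E|¬H)], hence O(H) = O(H|E)/LR.
Posterior odds = 0.420/(1−0.420) = 0.7241. LR = 0.71/0.40 = 1.7750.
Prior odds = 0.7241/1.7750 = 0.4079, so P(H) = 0.4079/(1+0.4079) ≈ 0.29.

P(H) = 0.29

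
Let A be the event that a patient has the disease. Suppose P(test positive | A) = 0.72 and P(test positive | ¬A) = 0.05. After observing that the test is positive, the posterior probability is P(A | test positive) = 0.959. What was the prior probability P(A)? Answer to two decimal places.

In odds form, posterior odds = prior odds × likelihood ratio, so prior odds = posterior odds ÷ LR.
Posterior odds = 0.959/(1−0.959) = 23.3902. LR = 0.72/0.05 = 14.4000.
Prior odds = 23.3902/14.4000 = 1.6243, so P(A) = 1.6243/(1+1.6243) ≈ 0.62.

P(A) = 0.62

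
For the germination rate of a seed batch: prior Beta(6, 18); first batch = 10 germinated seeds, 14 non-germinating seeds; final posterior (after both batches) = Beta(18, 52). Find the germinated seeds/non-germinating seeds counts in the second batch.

2 germinated seeds and 20 non-germinating seeds

Because Beta–binomial updating is additive in the counts, the combined data contributed (α_post−α_prior, β_post−β_prior) successes and failures.
Total across both batches: 18−6=12 germinated seeds, 52−18=34 non-germinating seeds.
Subtract the first batch: 12−10=2 germinated seeds and 34−14=20 non-germinating seeds.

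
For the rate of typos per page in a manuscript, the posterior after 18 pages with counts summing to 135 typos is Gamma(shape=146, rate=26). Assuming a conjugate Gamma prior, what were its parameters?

Gamma–Poisson conjugacy: posterior shape = α + Σxᵢ, posterior rate = β + n.
So α = 146 − 135 = 11 and β = 26 − 18 = 8.

Gamma(shape=11, rate=8)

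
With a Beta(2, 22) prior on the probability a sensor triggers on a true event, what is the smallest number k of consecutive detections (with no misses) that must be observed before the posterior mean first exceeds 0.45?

k = 17

After k detections and 0 misses the posterior is Beta(2+k, 22), with mean (2+k)/(2+22+k).
Set (2+k)/(24+k) > 0.45 and solve: k > (0.45·24 − 2)/(1 − 0.45) = 16.000.
The smallest integer exceeding 16.000 is 17, and checking k=17: (19)/(41) = 0.4634 > 0.45.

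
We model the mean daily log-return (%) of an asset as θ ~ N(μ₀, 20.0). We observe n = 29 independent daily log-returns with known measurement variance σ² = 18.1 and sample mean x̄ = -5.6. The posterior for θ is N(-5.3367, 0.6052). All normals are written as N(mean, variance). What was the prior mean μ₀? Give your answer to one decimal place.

With known observation variance, the Normal–Normal posterior has precision τ_n = τ₀ + n/σ² and mean μ_n = (τ₀μ₀ + (n/σ²)x̄)/τ_n.
Here τ₀ = 1/20.0 = 0.050000 and τ_data = 29/18.1 = 1.602210, so τ_n = 1.652210.
Rearranging for μ₀: μ₀ = (μ_n·τ_n − τ_data·x̄)/τ₀ = (-5.3367·1.652210 − 1.602210·-5.6) / 0.050000 = 0.155027/0.050000 ≈ 3.1.

μ₀ = 3.1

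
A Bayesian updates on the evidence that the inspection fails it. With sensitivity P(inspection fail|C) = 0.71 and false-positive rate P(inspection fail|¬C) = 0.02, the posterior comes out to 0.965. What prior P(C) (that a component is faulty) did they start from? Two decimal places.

P(C) = 0.44

In odds form, posterior odds = prior odds × likelihood ratio, so prior odds = posterior odds ÷ LR.
Posterior odds = 0.965/(1−0.965) = 27.5714. LR = 0.71/0.02 = 35.5000.
Prior odds = 27.5714/35.5000 = 0.7767, so P(C) = 0.7767/(1+0.7767) ≈ 0.44.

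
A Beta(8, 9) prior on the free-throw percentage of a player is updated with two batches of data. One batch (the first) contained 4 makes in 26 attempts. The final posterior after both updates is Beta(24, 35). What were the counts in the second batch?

Because Beta–binomial updating is additive in the counts, the combined data contributed (α_post−α_prior, β_post−β_prior) successes and failures.
Total across both batches: 24−8=16 makes, 35−9=26 misses.
Subtract the first batch: 16−4=12 makes and 26−22=4 misses.

12 makes and 4 misses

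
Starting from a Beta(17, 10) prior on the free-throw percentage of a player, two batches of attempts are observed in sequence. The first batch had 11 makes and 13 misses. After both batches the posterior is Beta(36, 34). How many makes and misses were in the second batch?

8 makes and 11 misses

Sequential conjugate updates are equivalent to a single update on the pooled data, so total successes = posterior α − prior α and total failures = posterior β − prior β.
Total across both batches: 36−17=19 makes, 34−10=24 misses.
Subtract the first batch: 19−11=8 makes and 24−13=11 misses.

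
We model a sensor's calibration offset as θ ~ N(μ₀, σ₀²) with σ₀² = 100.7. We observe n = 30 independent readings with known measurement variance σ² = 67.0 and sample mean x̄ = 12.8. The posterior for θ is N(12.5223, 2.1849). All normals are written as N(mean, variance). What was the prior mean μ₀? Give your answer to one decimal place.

μ₀ = 0.0

With known observation variance, the Normal–Normal posterior has precision τ_n = τ₀ + n/σ² and mean μ_n = (τ₀μ₀ + (n/σ²)x̄)/τ_n.
Here τ₀ = 1/100.7 = 0.009930 and τ_data = 30/67.0 = 0.447761, so τ_n = 0.457691.
Rearranging for μ₀: μ₀ = (μ_n·τ_n − τ_data·x̄)/τ₀ = (12.5223·0.457691 − 0.447761·12.8) / 0.009930 = 0.000003/0.009930 ≈ 0.0.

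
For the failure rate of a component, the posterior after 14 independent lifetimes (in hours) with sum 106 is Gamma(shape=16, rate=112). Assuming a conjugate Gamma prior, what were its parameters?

For an exponential likelihood with a Gamma(α, β) prior on the rate, n observations with total T give posterior Gamma(α+n, β+T).
So α = 16 − 14 = 2 and β = 112 − 106 = 6.

Gamma(shape=2, rate=6)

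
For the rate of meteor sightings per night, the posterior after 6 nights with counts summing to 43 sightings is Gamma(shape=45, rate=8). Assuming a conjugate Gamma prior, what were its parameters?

Gamma–Poisson conjugacy: posterior shape = α + Σxᵢ, posterior rate = β + n.
So α = 45 − 43 = 2 and β = 8 − 6 = 2.

Gamma(shape=2, rate=2)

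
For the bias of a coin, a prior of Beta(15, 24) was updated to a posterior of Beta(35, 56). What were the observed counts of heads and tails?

Beta is conjugate to the binomial likelihood: posterior = Beta(α+s, β+f).
Match parameters: s=35−15=20, f=56−24=32.

20 heads and 32 tails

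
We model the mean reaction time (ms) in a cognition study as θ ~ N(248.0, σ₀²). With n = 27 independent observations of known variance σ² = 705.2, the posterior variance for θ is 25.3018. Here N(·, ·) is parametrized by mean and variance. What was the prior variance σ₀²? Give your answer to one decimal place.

σ₀² = 809.1

Posterior precision equals prior precision plus data precision: 1/σ_n² = 1/σ₀² + n/σ².
So 1/σ₀² = 1/25.3018 − 27/705.2 = 0.039523 − 0.038287 = 0.001236.
Hence σ₀² = 1/0.001236 ≈ 809.1.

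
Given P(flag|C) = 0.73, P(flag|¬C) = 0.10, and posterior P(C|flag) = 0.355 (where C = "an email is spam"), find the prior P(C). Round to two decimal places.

In odds form, posterior odds = prior odds × likelihood ratio, so prior odds = posterior odds ÷ LR.
Posterior odds = 0.355/(1−0.355) = 0.5504. LR = 0.73/0.10 = 7.3000.
Prior odds = 0.5504/7.3000 = 0.0754, so P(C) = 0.0754/(1+0.0754) ≈ 0.07.

P(C) = 0.07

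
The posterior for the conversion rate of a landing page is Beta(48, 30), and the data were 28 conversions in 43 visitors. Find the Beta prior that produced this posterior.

Beta(20, 15)

Under Beta–binomial conjugacy the posterior parameters are (a+s, b+f).
So a = 48 − 28 = 20 and b = 30 − 15 = 15.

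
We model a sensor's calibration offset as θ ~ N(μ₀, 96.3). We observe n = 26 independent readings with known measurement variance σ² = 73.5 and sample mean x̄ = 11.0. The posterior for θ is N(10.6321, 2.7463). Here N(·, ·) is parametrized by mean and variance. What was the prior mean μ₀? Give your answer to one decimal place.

With known observation variance, the Normal–Normal posterior has precision τ_n = τ₀ + n/σ² and mean μ_n = (τ₀μ₀ + (n/σ²)x̄)/τ_n.
Here τ₀ = 1/96.3 = 0.010384 and τ_data = 26/73.5 = 0.353741, so τ_n = 0.364125.
Rearranging for μ₀: μ₀ = (μ_n·τ_n − τ_data·x̄)/τ₀ = (10.6321·0.364125 − 0.353741·11.0) / 0.010384 = -0.019738/0.010384 ≈ -1.9.

μ₀ = -1.9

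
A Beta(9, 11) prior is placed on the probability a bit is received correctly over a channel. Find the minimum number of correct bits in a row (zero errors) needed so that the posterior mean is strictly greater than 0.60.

k = 8

After k correct bits and 0 errors the posterior is Beta(9+k, 11), with mean (9+k)/(9+11+k).
Set (9+k)/(20+k) > 0.60 and solve: k > (0.60·20 − 9)/(1 − 0.60) = 7.500.
The smallest integer exceeding 7.500 is 8.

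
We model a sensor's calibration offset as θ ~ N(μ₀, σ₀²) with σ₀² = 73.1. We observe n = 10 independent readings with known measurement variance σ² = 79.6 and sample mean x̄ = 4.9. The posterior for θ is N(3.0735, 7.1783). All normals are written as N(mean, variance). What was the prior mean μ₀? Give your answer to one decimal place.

μ₀ = -13.7

The posterior mean is a precision-weighted average: μ_n = (τ₀μ₀ + τ_data·x̄)/(τ₀+τ_data), with τ₀=1/σ₀² and τ_data=n/σ².
Here τ₀ = 1/73.1 = 0.013680 and τ_data = 10/79.6 = 0.125628, so τ_n = 0.139308.
Rearranging for μ₀: μ₀ = (μ_n·τ_n − τ_data·x̄)/τ₀ = (3.0735·0.139308 − 0.125628·4.9) / 0.013680 = -0.187414/0.013680 ≈ -13.7.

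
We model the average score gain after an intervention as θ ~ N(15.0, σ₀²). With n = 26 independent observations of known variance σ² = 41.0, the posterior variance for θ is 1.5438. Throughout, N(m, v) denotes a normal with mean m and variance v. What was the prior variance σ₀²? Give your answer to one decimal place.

For the Normal–Normal model with known σ², precisions add: τ_n = τ₀ + n/σ².
So 1/σ₀² = 1/1.5438 − 26/41.0 = 0.647752 − 0.634146 = 0.013606.
Hence σ₀² = 1/0.013606 ≈ 73.5.

σ₀² = 73.5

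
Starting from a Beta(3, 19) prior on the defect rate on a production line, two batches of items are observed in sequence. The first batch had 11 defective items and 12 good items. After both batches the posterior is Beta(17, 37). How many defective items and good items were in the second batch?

Because Beta–binomial updating is additive in the counts, the combined data contributed (α_post−α_prior, β_post−β_prior) successes and failures.
Total across both batches: 17−3=14 defective items, 37−19=18 good items.
Subtract the first batch: 14−11=3 defective items and 18−12=6 good items.

3 defective items and 6 good items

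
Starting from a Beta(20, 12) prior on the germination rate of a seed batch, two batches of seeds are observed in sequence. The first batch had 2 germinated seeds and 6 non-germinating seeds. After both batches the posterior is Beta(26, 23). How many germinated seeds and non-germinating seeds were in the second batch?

4 germinated seeds and 5 non-germinating seeds

Sequential conjugate updates are equivalent to a single update on the pooled data, so total successes = posterior α − prior α and total failures = posterior β − prior β.
Total across both batches: 26−20=6 germinated seeds, 23−12=11 non-germinating seeds.
Subtract the first batch: 6−2=4 germinated seeds and 11−6=5 non-germinating seeds.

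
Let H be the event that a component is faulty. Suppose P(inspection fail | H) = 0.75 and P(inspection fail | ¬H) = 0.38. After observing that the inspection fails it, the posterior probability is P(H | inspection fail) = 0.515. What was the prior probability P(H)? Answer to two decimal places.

P(H) = 0.35

In odds form, posterior odds = prior odds × likelihood ratio, so prior odds = posterior odds ÷ LR.
Posterior odds = 0.515/(1−0.515) = 1.0619. LR = 0.75/0.38 = 1.9737.
Prior odds = 1.0619/1.9737 = 0.5380, so P(H) = 0.5380/(1+0.5380) ≈ 0.35.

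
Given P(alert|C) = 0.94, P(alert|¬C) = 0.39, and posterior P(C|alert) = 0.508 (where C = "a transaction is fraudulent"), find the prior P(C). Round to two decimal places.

P(C) = 0.30

Bayes' rule in odds form gives O(C|E) = O(C)·[P(E|C)/P(E|¬C)], hence O(C) = O(C|E)/LR.
Posterior odds = 0.508/(1−0.508) = 1.0325. LR = 0.94/0.39 = 2.4103.
Prior odds = 1.0325/2.4103 = 0.4284, so P(C) = 0.4284/(1+0.4284) ≈ 0.30.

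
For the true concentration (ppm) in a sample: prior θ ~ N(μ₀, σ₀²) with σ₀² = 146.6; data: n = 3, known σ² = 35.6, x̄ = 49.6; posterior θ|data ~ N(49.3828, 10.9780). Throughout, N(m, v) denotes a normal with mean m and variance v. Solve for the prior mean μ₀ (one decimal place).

μ₀ = 46.7

The posterior mean is a precision-weighted average: μ_n = (τ₀μ₀ + τ_data·x̄)/(τ₀+τ_data), with τ₀=1/σ₀² and τ_data=n/σ².
Here τ₀ = 1/146.6 = 0.006821 and τ_data = 3/35.6 = 0.084270, so τ_n = 0.091091.
Rearranging for μ₀: μ₀ = (μ_n·τ_n − τ_data·x̄)/τ₀ = (49.3828·0.091091 − 0.084270·49.6) / 0.006821 = 0.318537/0.006821 ≈ 46.7.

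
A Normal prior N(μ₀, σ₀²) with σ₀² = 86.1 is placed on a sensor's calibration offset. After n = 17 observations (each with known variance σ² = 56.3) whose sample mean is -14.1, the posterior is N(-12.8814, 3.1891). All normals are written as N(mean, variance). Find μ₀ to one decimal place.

The posterior mean is a precision-weighted average: μ_n = (τ₀μ₀ + τ_data·x̄)/(τ₀+τ_data), with τ₀=1/σ₀² and τ_data=n/σ².
Here τ₀ = 1/86.1 = 0.011614 and τ_data = 17/56.3 = 0.301954, so τ_n = 0.313568.
Rearranging for μ₀: μ₀ = (μ_n·τ_n − τ_data·x̄)/τ₀ = (-12.8814·0.313568 − 0.301954·-14.1) / 0.011614 = 0.218357/0.011614 ≈ 18.8.

μ₀ = 18.8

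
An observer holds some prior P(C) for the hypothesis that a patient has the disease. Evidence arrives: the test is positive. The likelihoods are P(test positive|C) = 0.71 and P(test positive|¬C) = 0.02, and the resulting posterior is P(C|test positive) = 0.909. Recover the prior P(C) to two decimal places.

P(C) = 0.22

Bayes' rule in odds form gives O(C|E) = O(C)·[P(E|C)/P(E|¬C)], hence O(C) = O(C|E)/LR.
Posterior odds = 0.909/(1−0.909) = 9.9890. LR = 0.71/0.02 = 35.5000.
Prior odds = 9.9890/35.5000 = 0.2814, so P(C) = 0.2814/(1+0.2814) ≈ 0.22.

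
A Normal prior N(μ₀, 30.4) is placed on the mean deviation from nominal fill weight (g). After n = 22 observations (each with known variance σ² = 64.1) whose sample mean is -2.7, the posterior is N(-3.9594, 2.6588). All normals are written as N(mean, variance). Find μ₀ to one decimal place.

μ₀ = -17.1

With known observation variance, the Normal–Normal posterior has precision τ_n = τ₀ + n/σ² and mean μ_n = (τ₀μ₀ + (n/σ²)x̄)/τ_n.
Here τ₀ = 1/30.4 = 0.032895 and τ_data = 22/64.1 = 0.343214, so τ_n = 0.376109.
Rearranging for μ₀: μ₀ = (μ_n·τ_n − τ_data·x̄)/τ₀ = (-3.9594·0.376109 − 0.343214·-2.7) / 0.032895 = -0.562488/0.032895 ≈ -17.1.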